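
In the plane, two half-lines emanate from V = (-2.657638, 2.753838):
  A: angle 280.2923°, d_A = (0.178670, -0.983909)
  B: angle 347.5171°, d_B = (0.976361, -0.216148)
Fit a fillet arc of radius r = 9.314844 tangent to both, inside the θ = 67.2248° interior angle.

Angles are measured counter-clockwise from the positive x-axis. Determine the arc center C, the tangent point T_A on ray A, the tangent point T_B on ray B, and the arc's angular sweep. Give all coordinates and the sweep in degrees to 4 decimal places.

bisector direction at 313.9047° = (0.693461,-0.720494)
center distance |VC| = r/sin(θ/2) = 9.314844/sin(33.6124°) = 16.826804
C = V + |VC|·bis = (9.0111,-9.3698)
T_A = V + ((C−V)·d_A)·d_A = V + 14.0134·d_A = (-0.1539,-11.0341)
T_B = V + ((C−V)·d_B)·d_B = V + 14.0134·d_B = (11.0245,-0.2751)
sweep = 180° − θ = 112.7752°

center=(9.0111,-9.3698) T_A=(-0.1539,-11.0341) T_B=(11.0245,-0.2751) sweep=112.7752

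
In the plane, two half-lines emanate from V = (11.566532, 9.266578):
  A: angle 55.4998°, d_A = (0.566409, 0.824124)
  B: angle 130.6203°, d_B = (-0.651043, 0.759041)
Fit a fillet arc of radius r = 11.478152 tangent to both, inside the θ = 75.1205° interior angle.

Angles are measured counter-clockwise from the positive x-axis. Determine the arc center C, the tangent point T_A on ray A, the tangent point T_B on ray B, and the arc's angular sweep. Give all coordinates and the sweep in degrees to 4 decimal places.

center=(10.5614,28.0689) T_A=(20.0208,21.5675) T_B=(1.8490,20.5961) sweep=104.8795

bisector direction at 93.0601° = (-0.053383,0.998574)
center distance |VC| = r/sin(θ/2) = 11.478152/sin(37.5603°) = 18.829133
C = V + |VC|·bis = (10.5614,28.0689)
T_A = V + ((C−V)·d_A)·d_A = V + 14.9261·d_A = (20.0208,21.5675)
T_B = V + ((C−V)·d_B)·d_B = V + 14.9261·d_B = (1.8490,20.5961)
sweep = 180° − θ = 104.8795°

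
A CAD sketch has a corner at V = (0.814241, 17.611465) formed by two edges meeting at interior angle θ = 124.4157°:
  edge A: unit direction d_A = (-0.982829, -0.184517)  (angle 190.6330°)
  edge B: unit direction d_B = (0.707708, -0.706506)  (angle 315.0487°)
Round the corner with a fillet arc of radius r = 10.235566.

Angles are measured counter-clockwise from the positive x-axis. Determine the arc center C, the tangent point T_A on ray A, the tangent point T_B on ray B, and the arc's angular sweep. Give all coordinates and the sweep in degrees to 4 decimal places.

center=(-2.5993,6.5562) T_A=(-4.4879,16.6160) T_B=(4.6322,13.8000) sweep=55.5843

bisector direction at 252.8408° = (-0.295027,-0.955489)
center distance |VC| = r/sin(θ/2) = 10.235566/sin(62.2079°) = 11.570254
C = V + |VC|·bis = (-2.5993,6.5562)
T_A = V + ((C−V)·d_A)·d_A = V + 5.3948·d_A = (-4.4879,16.6160)
T_B = V + ((C−V)·d_B)·d_B = V + 5.3948·d_B = (4.6322,13.8000)
sweep = 180° − θ = 55.5843°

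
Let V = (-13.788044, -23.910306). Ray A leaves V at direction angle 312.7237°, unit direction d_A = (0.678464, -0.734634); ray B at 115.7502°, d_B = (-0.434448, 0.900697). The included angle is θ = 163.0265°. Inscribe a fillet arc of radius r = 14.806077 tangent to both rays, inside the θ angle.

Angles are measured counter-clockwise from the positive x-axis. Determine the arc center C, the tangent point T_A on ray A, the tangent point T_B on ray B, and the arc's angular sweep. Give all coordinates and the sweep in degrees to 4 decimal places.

center=(-1.4121,-15.4879) T_A=(-12.2891,-25.5333) T_B=(-14.7479,-21.9204) sweep=16.9735

bisector direction at 34.2369° = (0.826718,0.562617)
center distance |VC| = r/sin(θ/2) = 14.806077/sin(81.5132°) = 14.969998
C = V + |VC|·bis = (-1.4121,-15.4879)
T_A = V + ((C−V)·d_A)·d_A = V + 2.2093·d_A = (-12.2891,-25.5333)
T_B = V + ((C−V)·d_B)·d_B = V + 2.2093·d_B = (-14.7479,-21.9204)
sweep = 180° − θ = 16.9735°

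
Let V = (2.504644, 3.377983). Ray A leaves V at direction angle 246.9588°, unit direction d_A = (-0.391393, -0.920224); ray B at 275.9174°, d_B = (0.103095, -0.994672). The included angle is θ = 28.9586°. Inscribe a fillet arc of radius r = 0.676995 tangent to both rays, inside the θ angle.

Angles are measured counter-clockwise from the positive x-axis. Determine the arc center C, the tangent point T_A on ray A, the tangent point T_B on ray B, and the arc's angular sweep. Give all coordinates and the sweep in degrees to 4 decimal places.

center=(2.1015,0.7005) T_A=(1.4785,0.9655) T_B=(2.7749,0.7703) sweep=151.0414

bisector direction at 261.4381° = (-0.148878,-0.988856)
center distance |VC| = r/sin(θ/2) = 0.676995/sin(14.4793°) = 2.707653
C = V + |VC|·bis = (2.1015,0.7005)
T_A = V + ((C−V)·d_A)·d_A = V + 2.6217·d_A = (1.4785,0.9655)
T_B = V + ((C−V)·d_B)·d_B = V + 2.6217·d_B = (2.7749,0.7703)
sweep = 180° − θ = 151.0414°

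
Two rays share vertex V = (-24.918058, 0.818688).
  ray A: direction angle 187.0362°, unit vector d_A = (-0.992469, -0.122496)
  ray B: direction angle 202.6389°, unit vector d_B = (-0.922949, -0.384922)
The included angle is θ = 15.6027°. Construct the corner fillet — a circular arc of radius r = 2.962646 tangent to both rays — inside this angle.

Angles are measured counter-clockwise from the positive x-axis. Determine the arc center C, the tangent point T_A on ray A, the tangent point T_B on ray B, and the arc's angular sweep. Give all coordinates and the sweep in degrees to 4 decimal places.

center=(-46.0163,-4.7705) T_A=(-46.3793,-1.8302) T_B=(-44.8760,-7.5049) sweep=164.3973

bisector direction at 194.8375° = (-0.966656,-0.256079)
center distance |VC| = r/sin(θ/2) = 2.962646/sin(7.8014°) = 21.826062
C = V + |VC|·bis = (-46.0163,-4.7705)
T_A = V + ((C−V)·d_A)·d_A = V + 21.6241·d_A = (-46.3793,-1.8302)
T_B = V + ((C−V)·d_B)·d_B = V + 21.6241·d_B = (-44.8760,-7.5049)
sweep = 180° − θ = 164.3973°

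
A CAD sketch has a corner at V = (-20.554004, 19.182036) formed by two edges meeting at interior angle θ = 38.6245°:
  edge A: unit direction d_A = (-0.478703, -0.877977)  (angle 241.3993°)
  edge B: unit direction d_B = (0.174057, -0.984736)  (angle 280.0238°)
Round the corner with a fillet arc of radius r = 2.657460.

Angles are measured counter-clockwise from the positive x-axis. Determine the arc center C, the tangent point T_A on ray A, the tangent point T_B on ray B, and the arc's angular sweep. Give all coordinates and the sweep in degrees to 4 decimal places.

center=(-21.8510,11.2519) T_A=(-24.1842,12.5241) T_B=(-19.2341,11.7145) sweep=141.3755

bisector direction at 260.7116° = (-0.161405,-0.986888)
center distance |VC| = r/sin(θ/2) = 2.657460/sin(19.3122°) = 8.035470
C = V + |VC|·bis = (-21.8510,11.2519)
T_A = V + ((C−V)·d_A)·d_A = V + 7.5833·d_A = (-24.1842,12.5241)
T_B = V + ((C−V)·d_B)·d_B = V + 7.5833·d_B = (-19.2341,11.7145)
sweep = 180° − θ = 141.3755°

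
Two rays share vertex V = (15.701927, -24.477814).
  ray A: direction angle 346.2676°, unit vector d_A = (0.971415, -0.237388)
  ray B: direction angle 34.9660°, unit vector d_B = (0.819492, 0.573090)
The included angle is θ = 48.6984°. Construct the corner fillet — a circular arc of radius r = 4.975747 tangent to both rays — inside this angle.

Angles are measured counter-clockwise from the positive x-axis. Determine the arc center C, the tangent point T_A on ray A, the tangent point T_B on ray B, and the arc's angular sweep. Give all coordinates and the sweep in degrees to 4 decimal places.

center=(27.5637,-22.2543) T_A=(26.3825,-27.0879) T_B=(24.7121,-18.1768) sweep=131.3016

bisector direction at 10.6168° = (0.982881,0.184240)
center distance |VC| = r/sin(θ/2) = 4.975747/sin(24.3492°) = 12.068361
C = V + |VC|·bis = (27.5637,-22.2543)
T_A = V + ((C−V)·d_A)·d_A = V + 10.9949·d_A = (26.3825,-27.0879)
T_B = V + ((C−V)·d_B)·d_B = V + 10.9949·d_B = (24.7121,-18.1768)
sweep = 180° − θ = 131.3016°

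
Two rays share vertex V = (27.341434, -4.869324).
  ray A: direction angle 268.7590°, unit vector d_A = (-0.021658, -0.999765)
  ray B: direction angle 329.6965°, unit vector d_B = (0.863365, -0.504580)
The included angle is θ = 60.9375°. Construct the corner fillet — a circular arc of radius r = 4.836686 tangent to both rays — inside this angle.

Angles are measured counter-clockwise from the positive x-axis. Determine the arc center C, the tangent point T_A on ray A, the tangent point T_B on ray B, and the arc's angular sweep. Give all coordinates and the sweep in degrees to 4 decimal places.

bisector direction at 299.2278° = (0.488282,-0.872686)
center distance |VC| = r/sin(θ/2) = 4.836686/sin(30.4688°) = 9.538529
C = V + |VC|·bis = (31.9989,-13.1935)
T_A = V + ((C−V)·d_A)·d_A = V + 8.2213·d_A = (27.1634,-13.0887)
T_B = V + ((C−V)·d_B)·d_B = V + 8.2213·d_B = (34.4394,-9.0176)
sweep = 180° − θ = 119.0625°

center=(31.9989,-13.1935) T_A=(27.1634,-13.0887) T_B=(34.4394,-9.0176) sweep=119.0625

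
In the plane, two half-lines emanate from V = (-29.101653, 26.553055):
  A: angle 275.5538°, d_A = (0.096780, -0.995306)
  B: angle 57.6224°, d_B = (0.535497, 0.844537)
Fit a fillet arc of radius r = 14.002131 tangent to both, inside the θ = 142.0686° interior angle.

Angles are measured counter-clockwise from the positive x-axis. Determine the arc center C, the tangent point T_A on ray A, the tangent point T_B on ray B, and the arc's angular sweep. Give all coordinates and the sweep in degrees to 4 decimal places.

center=(-14.6995,23.1188) T_A=(-28.6360,21.7637) T_B=(-26.5249,30.6169) sweep=37.9314

bisector direction at 346.5881° = (0.972728,-0.231950)
center distance |VC| = r/sin(θ/2) = 14.002131/sin(71.0343°) = 14.805894
C = V + |VC|·bis = (-14.6995,23.1188)
T_A = V + ((C−V)·d_A)·d_A = V + 4.8119·d_A = (-28.6360,21.7637)
T_B = V + ((C−V)·d_B)·d_B = V + 4.8119·d_B = (-26.5249,30.6169)
sweep = 180° − θ = 37.9314°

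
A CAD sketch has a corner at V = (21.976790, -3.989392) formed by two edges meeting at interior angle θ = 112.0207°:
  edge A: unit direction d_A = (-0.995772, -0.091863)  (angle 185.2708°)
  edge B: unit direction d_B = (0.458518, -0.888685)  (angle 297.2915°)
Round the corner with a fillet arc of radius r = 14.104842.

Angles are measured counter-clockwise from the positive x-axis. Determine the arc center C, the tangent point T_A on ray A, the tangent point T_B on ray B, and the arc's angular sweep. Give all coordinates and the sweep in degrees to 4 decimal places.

bisector direction at 241.2812° = (-0.480512,-0.876988)
center distance |VC| = r/sin(θ/2) = 14.104842/sin(56.0104°) = 17.011441
C = V + |VC|·bis = (13.8026,-18.9082)
T_A = V + ((C−V)·d_A)·d_A = V + 9.5101·d_A = (12.5069,-4.8630)
T_B = V + ((C−V)·d_B)·d_B = V + 9.5101·d_B = (26.3374,-12.4409)
sweep = 180° − θ = 67.9793°

center=(13.8026,-18.9082) T_A=(12.5069,-4.8630) T_B=(26.3374,-12.4409) sweep=67.9793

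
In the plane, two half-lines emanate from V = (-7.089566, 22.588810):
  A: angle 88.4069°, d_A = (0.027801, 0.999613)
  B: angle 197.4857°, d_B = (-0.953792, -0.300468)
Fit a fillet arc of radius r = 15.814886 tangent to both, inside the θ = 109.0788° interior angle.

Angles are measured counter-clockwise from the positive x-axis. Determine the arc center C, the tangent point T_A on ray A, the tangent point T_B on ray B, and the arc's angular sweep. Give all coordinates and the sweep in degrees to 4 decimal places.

center=(-22.5852,34.2884) T_A=(-6.7764,33.8487) T_B=(-17.8333,19.2043) sweep=70.9212

bisector direction at 142.9463° = (-0.798071,0.602563)
center distance |VC| = r/sin(θ/2) = 15.814886/sin(54.5394°) = 19.416331
C = V + |VC|·bis = (-22.5852,34.2884)
T_A = V + ((C−V)·d_A)·d_A = V + 11.2642·d_A = (-6.7764,33.8487)
T_B = V + ((C−V)·d_B)·d_B = V + 11.2642·d_B = (-17.8333,19.2043)
sweep = 180° − θ = 70.9212°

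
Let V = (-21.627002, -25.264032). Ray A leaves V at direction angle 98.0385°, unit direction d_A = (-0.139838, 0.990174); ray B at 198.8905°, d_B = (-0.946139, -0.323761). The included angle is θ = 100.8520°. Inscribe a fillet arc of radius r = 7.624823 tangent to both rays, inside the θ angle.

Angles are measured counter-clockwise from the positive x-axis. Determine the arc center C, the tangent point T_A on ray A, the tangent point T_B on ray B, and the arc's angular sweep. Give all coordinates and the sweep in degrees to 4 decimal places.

bisector direction at 148.4645° = (-0.852316,0.523027)
center distance |VC| = r/sin(θ/2) = 7.624823/sin(50.4260°) = 9.892059
C = V + |VC|·bis = (-30.0582,-20.0902)
T_A = V + ((C−V)·d_A)·d_A = V + 6.3020·d_A = (-22.5083,-19.0240)
T_B = V + ((C−V)·d_B)·d_B = V + 6.3020·d_B = (-27.5895,-27.3044)
sweep = 180° − θ = 79.1480°

center=(-30.0582,-20.0902) T_A=(-22.5083,-19.0240) T_B=(-27.5895,-27.3044) sweep=79.1480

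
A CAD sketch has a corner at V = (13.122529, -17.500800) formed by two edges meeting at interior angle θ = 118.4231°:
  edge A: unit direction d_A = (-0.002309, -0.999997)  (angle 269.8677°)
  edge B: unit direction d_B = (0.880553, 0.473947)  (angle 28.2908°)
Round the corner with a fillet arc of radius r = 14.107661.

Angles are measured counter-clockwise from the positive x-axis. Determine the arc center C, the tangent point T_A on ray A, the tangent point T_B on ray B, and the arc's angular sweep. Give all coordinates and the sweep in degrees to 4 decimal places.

center=(27.2107,-25.9394) T_A=(13.1031,-25.9068) T_B=(20.5245,-13.5168) sweep=61.5769

bisector direction at 329.0793° = (0.857879,-0.513852)
center distance |VC| = r/sin(θ/2) = 14.107661/sin(59.2116°) = 16.422148
C = V + |VC|·bis = (27.2107,-25.9394)
T_A = V + ((C−V)·d_A)·d_A = V + 8.4060·d_A = (13.1031,-25.9068)
T_B = V + ((C−V)·d_B)·d_B = V + 8.4060·d_B = (20.5245,-13.5168)
sweep = 180° − θ = 61.5769°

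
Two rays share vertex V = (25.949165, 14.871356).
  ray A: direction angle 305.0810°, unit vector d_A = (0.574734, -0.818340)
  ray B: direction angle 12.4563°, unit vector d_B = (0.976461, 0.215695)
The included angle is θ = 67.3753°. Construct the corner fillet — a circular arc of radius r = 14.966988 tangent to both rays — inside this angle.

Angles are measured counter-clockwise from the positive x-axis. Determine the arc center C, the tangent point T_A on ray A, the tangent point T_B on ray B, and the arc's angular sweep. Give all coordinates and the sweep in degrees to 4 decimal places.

center=(51.1015,5.0996) T_A=(38.8534,-3.5025) T_B=(47.8732,19.7143) sweep=112.6247

bisector direction at 338.7687° = (0.932126,-0.362135)
center distance |VC| = r/sin(θ/2) = 14.966988/sin(33.6876°) = 26.983829
C = V + |VC|·bis = (51.1015,5.0996)
T_A = V + ((C−V)·d_A)·d_A = V + 22.4525·d_A = (38.8534,-3.5025)
T_B = V + ((C−V)·d_B)·d_B = V + 22.4525·d_B = (47.8732,19.7143)
sweep = 180° − θ = 112.6247°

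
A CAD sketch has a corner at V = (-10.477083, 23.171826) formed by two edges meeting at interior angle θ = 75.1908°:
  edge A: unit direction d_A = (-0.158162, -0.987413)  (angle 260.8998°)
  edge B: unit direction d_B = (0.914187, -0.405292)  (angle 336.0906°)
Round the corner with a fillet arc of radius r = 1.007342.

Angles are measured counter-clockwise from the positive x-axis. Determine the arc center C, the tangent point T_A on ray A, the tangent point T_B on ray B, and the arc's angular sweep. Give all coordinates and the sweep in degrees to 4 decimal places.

center=(-9.6893,21.7207) T_A=(-10.6840,21.8800) T_B=(-9.2811,22.6416) sweep=104.8092

bisector direction at 298.4952° = (0.477085,-0.878857)
center distance |VC| = r/sin(θ/2) = 1.007342/sin(37.5954°) = 1.651160
C = V + |VC|·bis = (-9.6893,21.7207)
T_A = V + ((C−V)·d_A)·d_A = V + 1.3083·d_A = (-10.6840,21.8800)
T_B = V + ((C−V)·d_B)·d_B = V + 1.3083·d_B = (-9.2811,22.6416)
sweep = 180° − θ = 104.8092°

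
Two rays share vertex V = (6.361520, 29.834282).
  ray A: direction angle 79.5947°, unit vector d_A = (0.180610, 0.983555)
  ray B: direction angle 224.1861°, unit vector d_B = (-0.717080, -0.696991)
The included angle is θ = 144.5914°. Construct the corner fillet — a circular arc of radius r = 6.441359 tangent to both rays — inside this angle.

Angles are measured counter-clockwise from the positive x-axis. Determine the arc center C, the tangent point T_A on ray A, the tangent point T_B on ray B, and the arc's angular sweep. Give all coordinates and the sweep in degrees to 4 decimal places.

bisector direction at 151.8904° = (-0.882048,0.471160)
center distance |VC| = r/sin(θ/2) = 6.441359/sin(72.2957°) = 6.761597
C = V + |VC|·bis = (0.3975,33.0201)
T_A = V + ((C−V)·d_A)·d_A = V + 2.0562·d_A = (6.7329,31.8567)
T_B = V + ((C−V)·d_B)·d_B = V + 2.0562·d_B = (4.8870,28.4011)
sweep = 180° − θ = 35.4086°

center=(0.3975,33.0201) T_A=(6.7329,31.8567) T_B=(4.8870,28.4011) sweep=35.4086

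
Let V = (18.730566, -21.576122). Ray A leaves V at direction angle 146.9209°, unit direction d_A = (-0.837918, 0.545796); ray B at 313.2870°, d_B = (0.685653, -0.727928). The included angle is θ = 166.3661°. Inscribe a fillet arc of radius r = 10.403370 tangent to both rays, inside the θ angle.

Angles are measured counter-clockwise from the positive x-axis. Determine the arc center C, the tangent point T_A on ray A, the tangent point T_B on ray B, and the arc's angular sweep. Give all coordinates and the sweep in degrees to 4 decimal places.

center=(12.0104,-29.6145) T_A=(17.6885,-20.8973) T_B=(19.5833,-22.4814) sweep=13.6339

bisector direction at 230.1039° = (-0.641397,-0.767209)
center distance |VC| = r/sin(θ/2) = 10.403370/sin(83.1830°) = 10.477441
C = V + |VC|·bis = (12.0104,-29.6145)
T_A = V + ((C−V)·d_A)·d_A = V + 1.2436·d_A = (17.6885,-20.8973)
T_B = V + ((C−V)·d_B)·d_B = V + 1.2436·d_B = (19.5833,-22.4814)
sweep = 180° − θ = 13.6339°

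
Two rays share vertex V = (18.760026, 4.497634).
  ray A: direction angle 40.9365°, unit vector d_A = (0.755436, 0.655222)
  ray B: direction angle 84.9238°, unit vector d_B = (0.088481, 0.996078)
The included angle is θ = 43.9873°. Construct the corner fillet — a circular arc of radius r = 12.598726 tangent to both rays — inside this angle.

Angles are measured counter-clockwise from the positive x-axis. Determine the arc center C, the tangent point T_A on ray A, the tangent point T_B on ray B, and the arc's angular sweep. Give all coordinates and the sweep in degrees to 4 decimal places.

center=(34.0693,34.4534) T_A=(42.3243,24.9359) T_B=(21.5200,35.5682) sweep=136.0127

bisector direction at 62.9301° = (0.455076,0.890452)
center distance |VC| = r/sin(θ/2) = 12.598726/sin(21.9936°) = 33.641114
C = V + |VC|·bis = (34.0693,34.4534)
T_A = V + ((C−V)·d_A)·d_A = V + 31.1929·d_A = (42.3243,24.9359)
T_B = V + ((C−V)·d_B)·d_B = V + 31.1929·d_B = (21.5200,35.5682)
sweep = 180° − θ = 136.0127°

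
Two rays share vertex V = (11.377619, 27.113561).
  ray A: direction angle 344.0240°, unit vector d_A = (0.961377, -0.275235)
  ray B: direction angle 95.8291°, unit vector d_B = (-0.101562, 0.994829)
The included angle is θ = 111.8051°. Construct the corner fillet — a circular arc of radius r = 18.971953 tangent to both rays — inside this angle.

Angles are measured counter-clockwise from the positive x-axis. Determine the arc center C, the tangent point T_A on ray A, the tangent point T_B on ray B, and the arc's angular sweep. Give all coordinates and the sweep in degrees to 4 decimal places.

center=(28.9470,41.8177) T_A=(23.7253,23.5785) T_B=(10.0732,39.8909) sweep=68.1949

bisector direction at 39.9266° = (0.766868,0.641805)
center distance |VC| = r/sin(θ/2) = 18.971953/sin(55.9025°) = 22.910627
C = V + |VC|·bis = (28.9470,41.8177)
T_A = V + ((C−V)·d_A)·d_A = V + 12.8437·d_A = (23.7253,23.5785)
T_B = V + ((C−V)·d_B)·d_B = V + 12.8437·d_B = (10.0732,39.8909)
sweep = 180° − θ = 68.1949°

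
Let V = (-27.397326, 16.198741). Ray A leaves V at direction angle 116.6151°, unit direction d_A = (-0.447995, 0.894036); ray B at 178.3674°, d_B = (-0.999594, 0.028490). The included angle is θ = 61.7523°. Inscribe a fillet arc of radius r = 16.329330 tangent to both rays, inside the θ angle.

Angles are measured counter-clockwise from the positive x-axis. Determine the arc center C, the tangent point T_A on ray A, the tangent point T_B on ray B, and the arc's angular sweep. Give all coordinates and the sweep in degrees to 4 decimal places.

center=(-54.2311,33.2995) T_A=(-39.6321,40.6150) T_B=(-54.6964,16.9768) sweep=118.2477

bisector direction at 147.4913° = (-0.843309,0.537428)
center distance |VC| = r/sin(θ/2) = 16.329330/sin(30.8761°) = 31.819638
C = V + |VC|·bis = (-54.2311,33.2995)
T_A = V + ((C−V)·d_A)·d_A = V + 27.3101·d_A = (-39.6321,40.6150)
T_B = V + ((C−V)·d_B)·d_B = V + 27.3101·d_B = (-54.6964,16.9768)
sweep = 180° − θ = 118.2477°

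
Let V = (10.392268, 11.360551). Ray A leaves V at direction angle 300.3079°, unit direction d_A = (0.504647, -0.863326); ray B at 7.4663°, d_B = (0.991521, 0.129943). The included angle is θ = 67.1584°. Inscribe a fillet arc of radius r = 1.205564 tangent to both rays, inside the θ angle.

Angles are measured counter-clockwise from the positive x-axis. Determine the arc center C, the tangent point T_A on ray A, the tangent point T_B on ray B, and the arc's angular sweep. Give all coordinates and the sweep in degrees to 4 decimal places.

bisector direction at 333.8871° = (0.897929,-0.440141)
center distance |VC| = r/sin(θ/2) = 1.205564/sin(33.5792°) = 2.179692
C = V + |VC|·bis = (12.3495,10.4012)
T_A = V + ((C−V)·d_A)·d_A = V + 1.8159·d_A = (11.3087,9.7928)
T_B = V + ((C−V)·d_B)·d_B = V + 1.8159·d_B = (12.1928,11.5965)
sweep = 180° − θ = 112.8416°

center=(12.3495,10.4012) T_A=(11.3087,9.7928) T_B=(12.1928,11.5965) sweep=112.8416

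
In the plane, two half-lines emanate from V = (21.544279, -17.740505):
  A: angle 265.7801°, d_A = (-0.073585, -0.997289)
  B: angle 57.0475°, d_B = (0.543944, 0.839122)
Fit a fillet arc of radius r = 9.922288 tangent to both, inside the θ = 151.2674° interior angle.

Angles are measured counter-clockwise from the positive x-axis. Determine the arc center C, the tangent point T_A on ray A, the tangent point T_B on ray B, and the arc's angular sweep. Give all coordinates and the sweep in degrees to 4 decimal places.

center=(31.2527,-21.0051) T_A=(21.3573,-20.2750) T_B=(22.9267,-15.6080) sweep=28.7326

bisector direction at 341.4138° = (0.947845,-0.318731)
center distance |VC| = r/sin(θ/2) = 9.922288/sin(75.6337°) = 10.242581
C = V + |VC|·bis = (31.2527,-21.0051)
T_A = V + ((C−V)·d_A)·d_A = V + 2.5414·d_A = (21.3573,-20.2750)
T_B = V + ((C−V)·d_B)·d_B = V + 2.5414·d_B = (22.9267,-15.6080)
sweep = 180° − θ = 28.7326°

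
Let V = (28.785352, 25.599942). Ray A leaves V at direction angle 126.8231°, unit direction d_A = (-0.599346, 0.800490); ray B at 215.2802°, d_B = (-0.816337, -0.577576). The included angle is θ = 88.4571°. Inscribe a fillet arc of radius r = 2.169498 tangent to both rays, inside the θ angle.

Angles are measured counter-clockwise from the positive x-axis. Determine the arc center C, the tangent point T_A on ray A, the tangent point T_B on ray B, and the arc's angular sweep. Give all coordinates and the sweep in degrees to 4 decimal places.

center=(25.7129,26.0837) T_A=(27.4496,27.3840) T_B=(26.9660,24.3127) sweep=91.5429

bisector direction at 171.0516° = (-0.987829,0.155544)
center distance |VC| = r/sin(θ/2) = 2.169498/sin(44.2285°) = 3.110292
C = V + |VC|·bis = (25.7129,26.0837)
T_A = V + ((C−V)·d_A)·d_A = V + 2.2287·d_A = (27.4496,27.3840)
T_B = V + ((C−V)·d_B)·d_B = V + 2.2287·d_B = (26.9660,24.3127)
sweep = 180° − θ = 91.5429°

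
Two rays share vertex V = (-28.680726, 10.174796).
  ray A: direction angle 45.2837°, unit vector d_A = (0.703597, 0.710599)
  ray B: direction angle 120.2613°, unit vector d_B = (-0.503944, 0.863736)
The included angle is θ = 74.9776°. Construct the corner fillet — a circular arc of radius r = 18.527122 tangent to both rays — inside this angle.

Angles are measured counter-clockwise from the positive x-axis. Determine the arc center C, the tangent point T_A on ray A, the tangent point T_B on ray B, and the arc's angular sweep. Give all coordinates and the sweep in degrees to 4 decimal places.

bisector direction at 82.7725° = (0.125809,0.992054)
center distance |VC| = r/sin(θ/2) = 18.527122/sin(37.4888°) = 30.441882
C = V + |VC|·bis = (-24.8509,40.3748)
T_A = V + ((C−V)·d_A)·d_A = V + 24.1548·d_A = (-11.6855,27.3392)
T_B = V + ((C−V)·d_B)·d_B = V + 24.1548·d_B = (-40.8534,31.0382)
sweep = 180° − θ = 105.0224°

center=(-24.8509,40.3748) T_A=(-11.6855,27.3392) T_B=(-40.8534,31.0382) sweep=105.0224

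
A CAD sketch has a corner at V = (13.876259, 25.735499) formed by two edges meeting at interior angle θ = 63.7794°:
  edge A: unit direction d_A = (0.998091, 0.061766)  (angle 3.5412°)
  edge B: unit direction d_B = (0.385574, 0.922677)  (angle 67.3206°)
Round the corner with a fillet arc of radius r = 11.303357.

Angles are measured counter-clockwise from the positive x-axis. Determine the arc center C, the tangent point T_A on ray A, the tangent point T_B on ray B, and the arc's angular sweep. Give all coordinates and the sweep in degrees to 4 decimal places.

bisector direction at 35.4309° = (0.814815,0.579721)
center distance |VC| = r/sin(θ/2) = 11.303357/sin(31.8897°) = 21.396295
C = V + |VC|·bis = (31.3103,38.1394)
T_A = V + ((C−V)·d_A)·d_A = V + 18.1669·d_A = (32.0085,26.8576)
T_B = V + ((C−V)·d_B)·d_B = V + 18.1669·d_B = (20.8809,42.4977)
sweep = 180° − θ = 116.2206°

center=(31.3103,38.1394) T_A=(32.0085,26.8576) T_B=(20.8809,42.4977) sweep=116.2206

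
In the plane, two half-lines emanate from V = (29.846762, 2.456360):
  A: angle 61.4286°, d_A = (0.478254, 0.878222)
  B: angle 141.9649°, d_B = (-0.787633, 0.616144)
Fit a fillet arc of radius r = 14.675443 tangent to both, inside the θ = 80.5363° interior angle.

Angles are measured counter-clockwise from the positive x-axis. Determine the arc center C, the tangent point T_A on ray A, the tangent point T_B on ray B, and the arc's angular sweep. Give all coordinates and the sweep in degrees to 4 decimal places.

center=(25.2438,24.6894) T_A=(38.1321,17.6709) T_B=(16.2016,13.1306) sweep=99.4637

bisector direction at 101.6968° = (-0.202732,0.979234)
center distance |VC| = r/sin(θ/2) = 14.675443/sin(40.2681°) = 22.704550
C = V + |VC|·bis = (25.2438,24.6894)
T_A = V + ((C−V)·d_A)·d_A = V + 17.3242·d_A = (38.1321,17.6709)
T_B = V + ((C−V)·d_B)·d_B = V + 17.3242·d_B = (16.2016,13.1306)
sweep = 180° − θ = 99.4637°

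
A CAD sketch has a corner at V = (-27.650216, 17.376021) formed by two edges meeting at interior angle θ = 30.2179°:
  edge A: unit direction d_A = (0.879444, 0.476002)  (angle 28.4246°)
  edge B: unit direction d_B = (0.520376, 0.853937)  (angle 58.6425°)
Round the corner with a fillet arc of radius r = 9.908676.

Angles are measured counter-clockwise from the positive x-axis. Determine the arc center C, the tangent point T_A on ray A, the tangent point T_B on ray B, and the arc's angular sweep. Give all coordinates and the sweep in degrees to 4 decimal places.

center=(-0.0908,43.5596) T_A=(4.6257,34.8455) T_B=(-8.5522,48.7158) sweep=149.7821

bisector direction at 43.5336° = (0.724971,0.688779)
center distance |VC| = r/sin(θ/2) = 9.908676/sin(15.1090°) = 38.014478
C = V + |VC|·bis = (-0.0908,43.5596)
T_A = V + ((C−V)·d_A)·d_A = V + 36.7004·d_A = (4.6257,34.8455)
T_B = V + ((C−V)·d_B)·d_B = V + 36.7004·d_B = (-8.5522,48.7158)
sweep = 180° − θ = 149.7821°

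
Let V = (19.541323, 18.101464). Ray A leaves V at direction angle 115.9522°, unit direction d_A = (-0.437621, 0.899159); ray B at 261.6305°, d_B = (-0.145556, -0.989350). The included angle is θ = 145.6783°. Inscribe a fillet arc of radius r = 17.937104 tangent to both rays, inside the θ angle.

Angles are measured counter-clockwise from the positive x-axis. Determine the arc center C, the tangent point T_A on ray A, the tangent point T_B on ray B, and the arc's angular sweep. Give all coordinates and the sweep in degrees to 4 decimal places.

center=(0.9890,15.2323) T_A=(17.1173,23.0819) T_B=(18.7351,12.6214) sweep=34.3217

bisector direction at 188.7913° = (-0.988251,-0.152837)
center distance |VC| = r/sin(θ/2) = 17.937104/sin(72.8392°) = 18.772868
C = V + |VC|·bis = (0.9890,15.2323)
T_A = V + ((C−V)·d_A)·d_A = V + 5.5390·d_A = (17.1173,23.0819)
T_B = V + ((C−V)·d_B)·d_B = V + 5.5390·d_B = (18.7351,12.6214)
sweep = 180° − θ = 34.3217°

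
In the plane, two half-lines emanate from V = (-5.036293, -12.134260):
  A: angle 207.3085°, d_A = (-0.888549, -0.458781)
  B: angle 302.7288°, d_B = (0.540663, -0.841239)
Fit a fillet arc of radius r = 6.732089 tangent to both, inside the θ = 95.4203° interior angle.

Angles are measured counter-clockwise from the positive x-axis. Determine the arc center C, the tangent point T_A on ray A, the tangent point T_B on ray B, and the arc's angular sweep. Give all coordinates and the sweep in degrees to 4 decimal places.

bisector direction at 255.0187° = (-0.258505,-0.966010)
center distance |VC| = r/sin(θ/2) = 6.732089/sin(47.7101°) = 9.100488
C = V + |VC|·bis = (-7.3888,-20.9254)
T_A = V + ((C−V)·d_A)·d_A = V + 6.1235·d_A = (-10.4774,-14.9436)
T_B = V + ((C−V)·d_B)·d_B = V + 6.1235·d_B = (-1.7255,-17.2856)
sweep = 180° − θ = 84.5797°

center=(-7.3888,-20.9254) T_A=(-10.4774,-14.9436) T_B=(-1.7255,-17.2856) sweep=84.5797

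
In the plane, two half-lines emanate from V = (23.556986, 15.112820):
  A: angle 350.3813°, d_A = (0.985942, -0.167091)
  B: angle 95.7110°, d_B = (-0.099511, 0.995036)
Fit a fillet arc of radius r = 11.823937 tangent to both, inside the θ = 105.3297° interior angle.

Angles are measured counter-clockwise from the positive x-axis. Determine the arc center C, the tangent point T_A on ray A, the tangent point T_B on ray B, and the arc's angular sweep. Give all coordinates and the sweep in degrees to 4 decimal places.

bisector direction at 43.0462° = (0.730804,0.682587)
center distance |VC| = r/sin(θ/2) = 11.823937/sin(52.6649°) = 14.870977
C = V + |VC|·bis = (34.4248,25.2636)
T_A = V + ((C−V)·d_A)·d_A = V + 9.0189·d_A = (32.4491,13.6058)
T_B = V + ((C−V)·d_B)·d_B = V + 9.0189·d_B = (22.6595,24.0869)
sweep = 180° − θ = 74.6703°

center=(34.4248,25.2636) T_A=(32.4491,13.6058) T_B=(22.6595,24.0869) sweep=74.6703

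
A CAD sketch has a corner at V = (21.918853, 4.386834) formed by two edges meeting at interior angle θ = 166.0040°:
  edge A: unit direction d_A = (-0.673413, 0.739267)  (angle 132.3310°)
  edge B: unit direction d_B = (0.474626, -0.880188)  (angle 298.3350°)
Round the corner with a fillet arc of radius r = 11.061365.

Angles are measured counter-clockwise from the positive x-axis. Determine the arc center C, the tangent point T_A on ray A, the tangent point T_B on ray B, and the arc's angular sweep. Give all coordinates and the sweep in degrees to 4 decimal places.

bisector direction at 215.3330° = (-0.815805,-0.578328)
center distance |VC| = r/sin(θ/2) = 11.061365/sin(83.0020°) = 11.144386
C = V + |VC|·bis = (12.8272,-2.0583)
T_A = V + ((C−V)·d_A)·d_A = V + 1.3578·d_A = (21.0045,5.3906)
T_B = V + ((C−V)·d_B)·d_B = V + 1.3578·d_B = (22.5633,3.1917)
sweep = 180° − θ = 13.9960°

center=(12.8272,-2.0583) T_A=(21.0045,5.3906) T_B=(22.5633,3.1917) sweep=13.9960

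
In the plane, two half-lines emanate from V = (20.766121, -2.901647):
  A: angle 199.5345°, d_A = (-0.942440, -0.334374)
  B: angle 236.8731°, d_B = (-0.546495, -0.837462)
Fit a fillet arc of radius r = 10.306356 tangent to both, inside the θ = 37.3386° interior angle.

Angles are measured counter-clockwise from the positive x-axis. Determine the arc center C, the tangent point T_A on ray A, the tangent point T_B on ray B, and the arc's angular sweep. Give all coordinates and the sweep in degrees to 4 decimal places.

bisector direction at 218.2038° = (-0.785816,-0.618461)
center distance |VC| = r/sin(θ/2) = 10.306356/sin(18.6693°) = 32.196756
C = V + |VC|·bis = (-4.5346,-22.8141)
T_A = V + ((C−V)·d_A)·d_A = V + 30.5026·d_A = (-7.9808,-13.1009)
T_B = V + ((C−V)·d_B)·d_B = V + 30.5026·d_B = (4.0966,-28.4464)
sweep = 180° − θ = 142.6614°

center=(-4.5346,-22.8141) T_A=(-7.9808,-13.1009) T_B=(4.0966,-28.4464) sweep=142.6614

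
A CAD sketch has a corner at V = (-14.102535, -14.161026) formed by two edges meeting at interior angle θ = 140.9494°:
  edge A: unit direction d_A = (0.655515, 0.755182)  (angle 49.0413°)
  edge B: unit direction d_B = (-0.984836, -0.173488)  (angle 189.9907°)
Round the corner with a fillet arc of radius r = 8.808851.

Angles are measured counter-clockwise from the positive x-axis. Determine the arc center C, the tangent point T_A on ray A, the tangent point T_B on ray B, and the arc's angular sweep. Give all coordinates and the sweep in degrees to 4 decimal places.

bisector direction at 119.5160° = (-0.492667,0.870218)
center distance |VC| = r/sin(θ/2) = 8.808851/sin(70.4747°) = 9.346321
C = V + |VC|·bis = (-18.7072,-6.0277)
T_A = V + ((C−V)·d_A)·d_A = V + 3.1238·d_A = (-12.0549,-11.8020)
T_B = V + ((C−V)·d_B)·d_B = V + 3.1238·d_B = (-17.1789,-14.7030)
sweep = 180° − θ = 39.0506°

center=(-18.7072,-6.0277) T_A=(-12.0549,-11.8020) T_B=(-17.1789,-14.7030) sweep=39.0506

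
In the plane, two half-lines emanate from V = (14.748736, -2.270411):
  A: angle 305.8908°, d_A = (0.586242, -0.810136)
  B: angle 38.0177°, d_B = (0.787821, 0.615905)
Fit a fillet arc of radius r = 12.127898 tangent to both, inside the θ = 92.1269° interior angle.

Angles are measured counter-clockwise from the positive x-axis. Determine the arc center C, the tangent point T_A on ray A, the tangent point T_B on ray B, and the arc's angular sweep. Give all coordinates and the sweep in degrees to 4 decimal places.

bisector direction at 351.9543° = (0.990157,-0.139964)
center distance |VC| = r/sin(θ/2) = 12.127898/sin(46.0635°) = 16.841762
C = V + |VC|·bis = (31.4247,-4.6276)
T_A = V + ((C−V)·d_A)·d_A = V + 11.6858·d_A = (21.5995,-11.7375)
T_B = V + ((C−V)·d_B)·d_B = V + 11.6858·d_B = (23.9551,4.9270)
sweep = 180° − θ = 87.8731°

center=(31.4247,-4.6276) T_A=(21.5995,-11.7375) T_B=(23.9551,4.9270) sweep=87.8731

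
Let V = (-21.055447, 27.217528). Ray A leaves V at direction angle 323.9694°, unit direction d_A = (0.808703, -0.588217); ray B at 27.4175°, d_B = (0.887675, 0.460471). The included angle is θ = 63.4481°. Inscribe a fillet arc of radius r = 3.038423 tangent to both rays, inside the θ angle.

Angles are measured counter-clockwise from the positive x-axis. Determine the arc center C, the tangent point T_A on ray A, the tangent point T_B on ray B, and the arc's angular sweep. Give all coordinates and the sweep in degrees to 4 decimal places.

center=(-15.2934,26.7836) T_A=(-17.0807,24.3264) T_B=(-16.6925,29.4807) sweep=116.5519

bisector direction at 355.6935° = (0.997177,-0.075093)
center distance |VC| = r/sin(θ/2) = 3.038423/sin(31.7240°) = 5.778351
C = V + |VC|·bis = (-15.2934,26.7836)
T_A = V + ((C−V)·d_A)·d_A = V + 4.9150·d_A = (-17.0807,24.3264)
T_B = V + ((C−V)·d_B)·d_B = V + 4.9150·d_B = (-16.6925,29.4807)
sweep = 180° − θ = 116.5519°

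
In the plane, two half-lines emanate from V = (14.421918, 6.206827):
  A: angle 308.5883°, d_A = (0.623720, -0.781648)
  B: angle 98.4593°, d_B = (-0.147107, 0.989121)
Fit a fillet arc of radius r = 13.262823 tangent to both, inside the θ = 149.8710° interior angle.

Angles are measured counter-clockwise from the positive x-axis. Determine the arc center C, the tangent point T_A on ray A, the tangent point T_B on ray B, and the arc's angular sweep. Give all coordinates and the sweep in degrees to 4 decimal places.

center=(27.0153,11.6888) T_A=(16.6485,3.4165) T_B=(13.8968,9.7378) sweep=30.1290

bisector direction at 23.5238° = (0.916894,0.399130)
center distance |VC| = r/sin(θ/2) = 13.262823/sin(74.9355°) = 13.734836
C = V + |VC|·bis = (27.0153,11.6888)
T_A = V + ((C−V)·d_A)·d_A = V + 3.5698·d_A = (16.6485,3.4165)
T_B = V + ((C−V)·d_B)·d_B = V + 3.5698·d_B = (13.8968,9.7378)
sweep = 180° − θ = 30.1290°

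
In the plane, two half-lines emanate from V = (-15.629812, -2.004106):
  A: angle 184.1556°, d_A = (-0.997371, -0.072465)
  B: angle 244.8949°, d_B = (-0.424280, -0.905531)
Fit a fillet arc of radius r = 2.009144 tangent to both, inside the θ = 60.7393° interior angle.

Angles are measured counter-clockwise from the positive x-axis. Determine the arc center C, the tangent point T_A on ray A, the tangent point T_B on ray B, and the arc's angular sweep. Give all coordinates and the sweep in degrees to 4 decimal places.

center=(-18.9039,-4.2564) T_A=(-19.0495,-2.2526) T_B=(-17.0845,-5.1089) sweep=119.2607

bisector direction at 214.5252° = (-0.823876,-0.566769)
center distance |VC| = r/sin(θ/2) = 2.009144/sin(30.3697°) = 3.973964
C = V + |VC|·bis = (-18.9039,-4.2564)
T_A = V + ((C−V)·d_A)·d_A = V + 3.4287·d_A = (-19.0495,-2.2526)
T_B = V + ((C−V)·d_B)·d_B = V + 3.4287·d_B = (-17.0845,-5.1089)
sweep = 180° − θ = 119.2607°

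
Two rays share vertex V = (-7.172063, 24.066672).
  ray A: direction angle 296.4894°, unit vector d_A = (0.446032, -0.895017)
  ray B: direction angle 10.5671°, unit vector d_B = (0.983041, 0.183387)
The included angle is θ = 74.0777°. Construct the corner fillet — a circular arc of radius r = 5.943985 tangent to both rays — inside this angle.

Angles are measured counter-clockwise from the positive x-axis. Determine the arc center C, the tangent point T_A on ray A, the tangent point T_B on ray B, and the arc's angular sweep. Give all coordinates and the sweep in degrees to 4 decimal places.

bisector direction at 333.5283° = (0.895154,-0.445757)
center distance |VC| = r/sin(θ/2) = 5.943985/sin(37.0388°) = 9.867887
C = V + |VC|·bis = (1.6612,19.6680)
T_A = V + ((C−V)·d_A)·d_A = V + 7.8768·d_A = (-3.6587,17.0168)
T_B = V + ((C−V)·d_B)·d_B = V + 7.8768·d_B = (0.5712,25.5112)
sweep = 180° − θ = 105.9223°

center=(1.6612,19.6680) T_A=(-3.6587,17.0168) T_B=(0.5712,25.5112) sweep=105.9223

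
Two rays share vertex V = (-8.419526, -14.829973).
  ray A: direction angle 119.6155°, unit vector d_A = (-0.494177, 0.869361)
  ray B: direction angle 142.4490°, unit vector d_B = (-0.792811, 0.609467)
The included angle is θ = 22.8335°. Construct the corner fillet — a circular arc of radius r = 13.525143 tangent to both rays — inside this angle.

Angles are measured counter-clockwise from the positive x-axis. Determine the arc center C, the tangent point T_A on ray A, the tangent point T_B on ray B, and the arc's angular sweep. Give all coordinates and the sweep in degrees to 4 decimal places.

center=(-53.2759,36.7127) T_A=(-41.5176,43.3965) T_B=(-61.5190,25.9898) sweep=157.1665

bisector direction at 131.0323° = (-0.656484,0.754340)
center distance |VC| = r/sin(θ/2) = 13.525143/sin(11.4168°) = 68.328160
C = V + |VC|·bis = (-53.2759,36.7127)
T_A = V + ((C−V)·d_A)·d_A = V + 66.9762·d_A = (-41.5176,43.3965)
T_B = V + ((C−V)·d_B)·d_B = V + 66.9762·d_B = (-61.5190,25.9898)
sweep = 180° − θ = 157.1665°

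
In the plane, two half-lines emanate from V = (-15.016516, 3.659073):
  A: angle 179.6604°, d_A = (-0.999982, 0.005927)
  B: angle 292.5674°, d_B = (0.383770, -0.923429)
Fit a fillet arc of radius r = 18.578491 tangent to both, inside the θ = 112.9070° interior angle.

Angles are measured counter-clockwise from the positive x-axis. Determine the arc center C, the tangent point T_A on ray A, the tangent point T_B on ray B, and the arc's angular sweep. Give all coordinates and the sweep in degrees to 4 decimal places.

bisector direction at 236.1139° = (-0.557544,-0.830148)
center distance |VC| = r/sin(θ/2) = 18.578491/sin(56.4535°) = 22.291400
C = V + |VC|·bis = (-27.4449,-14.8461)
T_A = V + ((C−V)·d_A)·d_A = V + 12.3185·d_A = (-27.3348,3.7321)
T_B = V + ((C−V)·d_B)·d_B = V + 12.3185·d_B = (-10.2890,-7.7162)
sweep = 180° − θ = 67.0930°

center=(-27.4449,-14.8461) T_A=(-27.3348,3.7321) T_B=(-10.2890,-7.7162) sweep=67.0930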